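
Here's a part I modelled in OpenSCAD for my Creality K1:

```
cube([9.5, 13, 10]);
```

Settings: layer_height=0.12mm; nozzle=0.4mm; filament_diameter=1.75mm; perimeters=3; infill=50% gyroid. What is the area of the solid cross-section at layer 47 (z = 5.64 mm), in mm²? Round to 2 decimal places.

123.50 mm²

At z = 5.64 mm: the cube is present — its section is the full 9.5×13 rectangle (area 123.50 mm²). Overall, the cross-section is a single solid region. Net area = 123.50 mm².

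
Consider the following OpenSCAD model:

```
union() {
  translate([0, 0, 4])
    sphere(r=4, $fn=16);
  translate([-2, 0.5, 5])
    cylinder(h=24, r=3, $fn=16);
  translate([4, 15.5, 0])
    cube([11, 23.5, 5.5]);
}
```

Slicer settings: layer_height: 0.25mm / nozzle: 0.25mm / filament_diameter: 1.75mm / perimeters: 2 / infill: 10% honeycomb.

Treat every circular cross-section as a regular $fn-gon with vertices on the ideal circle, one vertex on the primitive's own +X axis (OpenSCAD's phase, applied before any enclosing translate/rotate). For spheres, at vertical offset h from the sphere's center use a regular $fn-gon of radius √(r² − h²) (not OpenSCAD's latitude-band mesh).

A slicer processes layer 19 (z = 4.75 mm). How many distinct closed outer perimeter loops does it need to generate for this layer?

At z = 4.75 mm: the r=4 sphere slices to a regular 16-gon of circumradius 3.929 (√(r²−h²) with h=0.75 from center); the cylinder at (-2, 0.5) does not reach this height (z outside [5, 29]); the cube at (4, 15.5) (footprint 11×23.5) is included at this height; Combining (union): the 2 present regions are separate (no shared area or edge), so areas and boundary lengths simply add and each stays a separate island — 2 connected regions. The result has 2 disconnected regions.

2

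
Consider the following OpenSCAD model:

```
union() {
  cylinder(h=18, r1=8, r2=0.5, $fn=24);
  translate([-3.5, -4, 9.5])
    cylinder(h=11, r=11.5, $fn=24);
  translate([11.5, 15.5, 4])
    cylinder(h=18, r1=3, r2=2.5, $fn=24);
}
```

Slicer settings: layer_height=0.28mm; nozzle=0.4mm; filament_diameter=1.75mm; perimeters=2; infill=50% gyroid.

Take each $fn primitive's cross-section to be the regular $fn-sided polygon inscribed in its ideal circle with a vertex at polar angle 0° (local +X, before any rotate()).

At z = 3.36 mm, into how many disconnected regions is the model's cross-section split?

At z = 3.36 mm: the cone: at t=0.187 of its height the radius interpolates to r₁+(r₂−r₁)t = 6.600, giving a regular 24-gon of that circumradius; the cylinder at (-3.5, -4) is not intersected at this z (z outside [9.5, 20.5]); the cone at (11.5, 15.5) is not intersected at this z (z outside [4, 22]); Taking the union: only the cone is present, so the union is just that shape — 1 connected region. The result has 1 disconnected region.

1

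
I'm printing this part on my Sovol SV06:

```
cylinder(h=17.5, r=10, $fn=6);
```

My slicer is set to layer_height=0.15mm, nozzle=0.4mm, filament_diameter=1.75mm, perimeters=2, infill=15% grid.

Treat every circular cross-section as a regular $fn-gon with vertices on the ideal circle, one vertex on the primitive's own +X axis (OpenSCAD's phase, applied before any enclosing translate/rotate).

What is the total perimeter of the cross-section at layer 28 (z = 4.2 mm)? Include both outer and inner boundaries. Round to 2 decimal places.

At z = 4.2 mm: the cylinder: section is a regular 6-gon, circumradius r=10 (perimeter = 2·6·10.000·sin(180°/6) = 60.00 mm). Overall, the cross-section is a single solid region. Total boundary length (outer) = 60.00 mm.

60.00 mm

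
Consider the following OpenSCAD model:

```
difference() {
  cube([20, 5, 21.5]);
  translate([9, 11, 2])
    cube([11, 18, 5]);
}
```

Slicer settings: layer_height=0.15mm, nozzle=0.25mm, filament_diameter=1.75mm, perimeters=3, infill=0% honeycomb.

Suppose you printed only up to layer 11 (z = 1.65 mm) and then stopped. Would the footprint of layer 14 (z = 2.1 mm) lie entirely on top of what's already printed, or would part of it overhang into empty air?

entirely on top

Compare the two slices. At z = 1.65: the cube is present — its section is the full 20×5 rectangle (area 100.00 mm²); the cube at (9, 11) is not intersected at this z (z outside [2, 7]); After the difference (first − rest): none of the subtracted shapes is present at this height, so the 20×5 cube is unchanged — area = 100.00 mm². At z = 2.1: the cube is present — its section is the full 20×5 rectangle (area 100.00 mm²); the cube at (9, 11) is present — its section is the full 11×18 rectangle (area 198.00 mm²); Taking the first minus the rest: starting from the 20×5 cube (100.00 mm²), the 11×18 cube at (9, 11) misses the remaining region (no effect) — area = 100.00 mm². Checking containment: the cross-section at z = 2.1 is a subset of the cross-section at z = 1.65.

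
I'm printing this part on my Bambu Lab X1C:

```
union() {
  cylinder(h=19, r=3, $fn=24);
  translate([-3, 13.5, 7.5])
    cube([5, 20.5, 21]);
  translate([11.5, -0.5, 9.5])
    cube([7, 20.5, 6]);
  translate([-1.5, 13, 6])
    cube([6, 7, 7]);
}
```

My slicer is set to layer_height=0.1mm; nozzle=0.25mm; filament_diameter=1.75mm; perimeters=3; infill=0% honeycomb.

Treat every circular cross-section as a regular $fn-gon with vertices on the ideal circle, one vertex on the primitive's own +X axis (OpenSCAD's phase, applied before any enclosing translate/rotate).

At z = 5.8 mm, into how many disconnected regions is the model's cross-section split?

At z = 5.8 mm: the cylinder: section is a regular 24-gon, circumradius r=3; the cube at (-3, 13.5) is absent (z outside [7.5, 28.5]); the cube at (11.5, -0.5) is not intersected at this z (z outside [9.5, 15.5]); the cube at (-1.5, 13) is not intersected at this z (z outside [6, 13]); Taking the union: only the r=3 cylinder is present, so the union is just that shape — 1 connected region. The result has 1 disconnected region.

1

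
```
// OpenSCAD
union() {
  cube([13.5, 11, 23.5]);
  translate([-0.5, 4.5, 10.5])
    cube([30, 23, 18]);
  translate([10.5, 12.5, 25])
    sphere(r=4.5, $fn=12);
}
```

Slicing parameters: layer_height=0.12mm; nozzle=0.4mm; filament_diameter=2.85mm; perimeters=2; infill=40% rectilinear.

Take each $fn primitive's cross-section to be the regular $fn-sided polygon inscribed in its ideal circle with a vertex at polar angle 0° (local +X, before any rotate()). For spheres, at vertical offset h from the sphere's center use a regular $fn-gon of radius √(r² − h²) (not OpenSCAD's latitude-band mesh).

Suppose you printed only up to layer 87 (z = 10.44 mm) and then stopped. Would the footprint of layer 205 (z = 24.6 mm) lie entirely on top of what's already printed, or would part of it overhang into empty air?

Compare the two slices. At z = 10.44: the cube (footprint 13.5×11) is included at this height (area 148.50 mm²); the cube at (-0.5, 4.5) is not intersected at this z (z outside [10.5, 28.5]); the sphere at (10.5, 12.5) is absent (|z−center|=14.560 > r=4.5); Taking the union: only the 13.5×11 cube is present, so the union is just that shape — area = 148.50 mm². At z = 24.6: the cube is absent (z outside [0, 23.5]); the 30×23 cube at (-0.5, 4.5) contributes its full rectangle (area 690.00 mm²); the r=4.5 sphere at (10.5, 12.5) contributes a regular 12-gon of circumradius √(4.5²−0.4²) = 4.482 (area = (12/2)·4.482²·sin(360°/12) = 60.27 mm²); Combining (union): the r=4.5 sphere at (10.5, 12.5) lies entirely inside the 30×23 cube at (-0.5, 4.5), so the union is just the 30×23 cube at (-0.5, 4.5) — area = 690.00 mm². Checking containment: at z = 24.6 the cross-section extends beyond the z = 10.44 cross-section by about 602.25 mm².

part overhangs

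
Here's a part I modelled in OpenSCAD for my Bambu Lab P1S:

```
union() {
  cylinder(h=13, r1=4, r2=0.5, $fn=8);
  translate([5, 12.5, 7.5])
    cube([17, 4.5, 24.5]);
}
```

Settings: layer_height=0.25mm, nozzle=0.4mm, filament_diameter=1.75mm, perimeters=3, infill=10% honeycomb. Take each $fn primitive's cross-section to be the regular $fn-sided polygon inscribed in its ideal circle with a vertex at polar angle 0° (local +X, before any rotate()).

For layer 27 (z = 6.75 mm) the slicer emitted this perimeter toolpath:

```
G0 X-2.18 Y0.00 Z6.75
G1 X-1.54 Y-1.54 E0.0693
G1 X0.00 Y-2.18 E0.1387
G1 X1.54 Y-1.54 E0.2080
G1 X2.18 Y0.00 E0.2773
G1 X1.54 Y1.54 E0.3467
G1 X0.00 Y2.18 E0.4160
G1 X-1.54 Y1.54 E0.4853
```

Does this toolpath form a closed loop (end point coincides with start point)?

no

Start point (G0): (-2.18, 0.00). End point (last G1): the path does not return to the start — open.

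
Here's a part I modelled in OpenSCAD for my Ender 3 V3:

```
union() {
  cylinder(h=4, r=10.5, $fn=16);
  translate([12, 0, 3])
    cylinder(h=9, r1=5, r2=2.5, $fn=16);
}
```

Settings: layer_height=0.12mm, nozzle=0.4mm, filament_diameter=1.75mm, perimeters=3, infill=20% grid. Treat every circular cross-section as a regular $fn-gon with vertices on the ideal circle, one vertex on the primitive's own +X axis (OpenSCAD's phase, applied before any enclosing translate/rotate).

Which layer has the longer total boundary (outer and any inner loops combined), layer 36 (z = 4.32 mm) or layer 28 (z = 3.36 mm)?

layer 28 (z = 3.36 mm)

Layer 36 (z = 4.32): the cylinder does not reach this height (z outside [0, 4]); the cone at (12, 0) (r1=5→r2=2.5) has section circumradius 4.633 here — a regular 16-gon (perimeter = 2·16·4.633·sin(180°/16) = 28.93 mm); Taking the union: only the cone at (12, 0) is present, so the union is just that shape — boundary = 28.93 mm. So its perimeter = 28.93 mm. Layer 28 (z = 3.36): the cylinder: section is a regular 16-gon, circumradius r=10.5 (perimeter = 2·16·10.500·sin(180°/16) = 65.55 mm); the cone at (12, 0) contributes a regular 16-gon of circumradius 4.900 (interpolated between r1=5 and r2=2.5 at t=0.040) (perimeter = 2·16·4.900·sin(180°/16) = 30.59 mm); Merging all regions: the regions partially overlap (shared area 18.54 mm²), so the edge portions inside another operand are dropped and the merged outline is re-measured after clipping — boundary = 77.37 mm. So its perimeter = 77.37 mm. Layer 28 is larger (77.37 vs 28.93 mm).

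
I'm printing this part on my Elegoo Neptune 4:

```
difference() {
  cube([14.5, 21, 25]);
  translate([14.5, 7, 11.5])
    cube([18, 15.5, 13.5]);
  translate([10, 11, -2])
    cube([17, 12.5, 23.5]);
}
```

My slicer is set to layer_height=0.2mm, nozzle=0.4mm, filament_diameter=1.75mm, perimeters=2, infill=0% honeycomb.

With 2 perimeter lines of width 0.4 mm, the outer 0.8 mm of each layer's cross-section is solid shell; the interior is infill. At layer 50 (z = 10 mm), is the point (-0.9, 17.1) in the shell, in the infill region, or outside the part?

At z = 10 mm: the cube is present — its section is the full 14.5×21 rectangle; the cube at (14.5, 7) is not intersected at this z (z outside [11.5, 25]); the 17×12.5 cube at (10, 11) contributes its full rectangle; Taking the first minus the rest: starting from the 14.5×21 cube, the 17×12.5 cube at (10, 11) partially overlaps it — only the 45.00 mm² overlap (of its 212.50 mm²) is removed, clipping the outline — 1 connected region. Overall, the cross-section is a single solid region. The nearest boundary edge runs (0.00, 0.00)→(0.00, 21.00); distance from the point to it = 0.90 mm. The point is not inside any of the regions above, so it lies outside the cross-section (0.90 mm from the nearest boundary).

outside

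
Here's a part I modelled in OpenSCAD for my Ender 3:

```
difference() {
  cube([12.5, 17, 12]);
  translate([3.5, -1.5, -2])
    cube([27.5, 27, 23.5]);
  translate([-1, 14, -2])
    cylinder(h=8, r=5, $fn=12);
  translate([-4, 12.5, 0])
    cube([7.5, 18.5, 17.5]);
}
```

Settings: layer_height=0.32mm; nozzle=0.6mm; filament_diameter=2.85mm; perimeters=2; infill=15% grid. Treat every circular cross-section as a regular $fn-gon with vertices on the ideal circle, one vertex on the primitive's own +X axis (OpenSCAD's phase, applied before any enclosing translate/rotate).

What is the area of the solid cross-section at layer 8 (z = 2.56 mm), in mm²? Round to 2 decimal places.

35.58 mm²

At z = 2.56 mm: the 12.5×17 cube contributes its full rectangle (area 212.50 mm²); the 27.5×27 cube at (3.5, -1.5) contributes its full rectangle (area 742.50 mm²); the cylinder at (-1, 14): section is a regular 12-gon, circumradius r=5 (area = (12/2)·5.000²·sin(360°/12) = 75.00 mm²); the 7.5×18.5 cube at (-4, 12.5) contributes its full rectangle (area 138.75 mm²); Subtracting the remaining from the first: starting from the 12.5×17 cube (212.50 mm²), the 27.5×27 cube at (3.5, -1.5) partially overlaps it — only the 153.00 mm² overlap (of its 742.50 mm²) is removed, clipping the outline; the r=5 cylinder at (-1, 14) partially overlaps it — only the 23.65 mm² overlap (of its 75.00 mm²) is removed, clipping the outline; the 7.5×18.5 cube at (-4, 12.5) partially overlaps it — only the 0.26 mm² overlap (of its 138.75 mm²) is removed, clipping the outline — area = 35.58 mm². Overall, the cross-section is a single solid region. Net area = 35.58 mm².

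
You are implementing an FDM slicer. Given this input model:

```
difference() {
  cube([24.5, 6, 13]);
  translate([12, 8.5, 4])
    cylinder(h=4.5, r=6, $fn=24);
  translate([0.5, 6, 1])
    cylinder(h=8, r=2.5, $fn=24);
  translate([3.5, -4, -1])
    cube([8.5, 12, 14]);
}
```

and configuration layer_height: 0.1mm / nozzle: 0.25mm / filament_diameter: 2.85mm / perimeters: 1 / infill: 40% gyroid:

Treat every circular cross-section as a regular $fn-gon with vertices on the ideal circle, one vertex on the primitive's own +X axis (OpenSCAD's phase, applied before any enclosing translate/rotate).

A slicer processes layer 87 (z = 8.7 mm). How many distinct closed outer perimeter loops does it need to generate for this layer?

At z = 8.7 mm: the cube (footprint 24.5×6) is included at this height; the cylinder at (12, 8.5) does not reach this height (z outside [4, 8.5]); the r=2.5 cylinder at (0.5, 6) gives a regular 24-gon of circumradius 2.5 (constant along its height); the cube at (3.5, -4) is present — its section is the full 8.5×12 rectangle; Subtracting the remaining from the first: starting from the 24.5×6 cube, the r=2.5 cylinder at (0.5, 6) partially overlaps it — only the 6.09 mm² overlap (of its 19.41 mm²) is removed, clipping the outline; the 8.5×12 cube at (3.5, -4) partially overlaps it — only the 51.00 mm² overlap (of its 102.00 mm²) is removed, clipping the outline — 2 connected regions. The result has 2 disconnected regions.

2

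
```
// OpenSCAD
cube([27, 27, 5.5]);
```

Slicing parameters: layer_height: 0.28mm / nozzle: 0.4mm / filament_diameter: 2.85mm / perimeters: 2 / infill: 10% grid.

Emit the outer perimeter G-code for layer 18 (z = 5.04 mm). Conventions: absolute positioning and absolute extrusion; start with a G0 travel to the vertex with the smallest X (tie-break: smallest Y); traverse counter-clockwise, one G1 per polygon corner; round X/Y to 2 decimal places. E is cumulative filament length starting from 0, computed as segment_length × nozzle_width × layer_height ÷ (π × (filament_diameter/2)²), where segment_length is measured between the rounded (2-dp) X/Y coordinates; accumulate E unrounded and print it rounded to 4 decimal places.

G0 X0.00 Y0.00 Z5.04
G1 X27.00 Y0.00 E0.4740
G1 X27.00 Y27.00 E0.9481
G1 X0.00 Y27.00 E1.4221
G1 X0.00 Y0.00 E1.8961

At z = 5.04 mm: the cube (footprint 27×27) is included at this height. The outline is a single polygon with 4 vertices. Extrusion per mm of travel: 0.4 × 0.28 / (π × 1.425²) = 0.017557. Accumulating E over each segment gives final E = 1.8961.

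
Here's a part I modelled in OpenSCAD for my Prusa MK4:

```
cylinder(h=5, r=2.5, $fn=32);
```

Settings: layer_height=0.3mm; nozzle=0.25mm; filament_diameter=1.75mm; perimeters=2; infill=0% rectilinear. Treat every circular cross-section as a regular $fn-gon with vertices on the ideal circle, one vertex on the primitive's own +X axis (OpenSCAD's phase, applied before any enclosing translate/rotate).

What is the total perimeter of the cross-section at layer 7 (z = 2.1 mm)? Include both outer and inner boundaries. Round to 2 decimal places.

At z = 2.1 mm: the r=2.5 cylinder contributes a regular 32-gon of circumradius 2.5 (perimeter = 2·32·2.500·sin(180°/32) = 15.68 mm). Overall, the cross-section is a single solid region. Total boundary length (outer) = 15.68 mm.

15.68 mm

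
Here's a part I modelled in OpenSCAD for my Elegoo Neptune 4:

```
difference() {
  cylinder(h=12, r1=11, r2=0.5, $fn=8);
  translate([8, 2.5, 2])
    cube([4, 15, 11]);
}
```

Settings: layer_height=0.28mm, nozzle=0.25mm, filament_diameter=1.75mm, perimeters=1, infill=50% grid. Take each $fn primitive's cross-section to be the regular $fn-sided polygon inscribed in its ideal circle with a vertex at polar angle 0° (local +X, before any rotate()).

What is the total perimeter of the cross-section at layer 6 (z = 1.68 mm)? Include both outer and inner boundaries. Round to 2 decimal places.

58.35 mm

At z = 1.68 mm: the cone (r1=11→r2=0.5) has section circumradius 9.530 here — a regular 8-gon (perimeter = 2·8·9.530·sin(180°/8) = 58.35 mm); the cube at (8, 2.5) does not reach this height (z outside [2, 13]); Subtracting the remaining from the first: none of the subtracted shapes is present at this height, so the cone is unchanged — boundary = 58.35 mm. Overall, the cross-section is a single solid region. Total boundary length (outer) = 58.35 mm.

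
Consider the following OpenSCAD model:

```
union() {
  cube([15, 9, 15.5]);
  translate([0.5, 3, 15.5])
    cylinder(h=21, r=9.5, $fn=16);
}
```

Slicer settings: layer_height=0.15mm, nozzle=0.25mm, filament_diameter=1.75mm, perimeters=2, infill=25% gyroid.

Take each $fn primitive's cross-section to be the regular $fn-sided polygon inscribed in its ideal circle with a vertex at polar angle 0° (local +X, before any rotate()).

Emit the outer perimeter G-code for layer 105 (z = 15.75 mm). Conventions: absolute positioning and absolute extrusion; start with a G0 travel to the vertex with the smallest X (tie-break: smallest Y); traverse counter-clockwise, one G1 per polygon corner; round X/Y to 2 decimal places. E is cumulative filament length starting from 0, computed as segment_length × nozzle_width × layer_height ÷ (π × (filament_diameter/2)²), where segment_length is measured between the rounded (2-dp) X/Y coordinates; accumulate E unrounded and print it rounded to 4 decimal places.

G0 X-9.00 Y3.00 Z15.75
G1 X-8.28 Y-0.64 E0.0578
G1 X-6.22 Y-3.72 E0.1156
G1 X-3.14 Y-5.78 E0.1734
G1 X0.50 Y-6.50 E0.2312
G1 X4.14 Y-5.78 E0.2891
G1 X7.22 Y-3.72 E0.3469
G1 X9.28 Y-0.64 E0.4046
G1 X10.00 Y3.00 E0.4625
G1 X9.28 Y6.64 E0.5203
G1 X7.22 Y9.72 E0.5781
G1 X4.14 Y11.78 E0.6359
G1 X0.50 Y12.50 E0.6937
G1 X-3.14 Y11.78 E0.7516
G1 X-6.22 Y9.72 E0.8093
G1 X-8.28 Y6.64 E0.8671
G1 X-9.00 Y3.00 E0.9250

At z = 15.75 mm: the cube is absent (z outside [0, 15.5]); the r=9.5 cylinder at (0.5, 3) contributes a regular 16-gon of circumradius 9.5; Taking the union: only the r=9.5 cylinder at (0.5, 3) is present, so the union is just that shape — 1 connected region. The outline is a single polygon with 16 vertices. Extrusion per mm of travel: 0.25 × 0.15 / (π × 0.875²) = 0.015591. Accumulating E over each segment gives final E = 0.9250.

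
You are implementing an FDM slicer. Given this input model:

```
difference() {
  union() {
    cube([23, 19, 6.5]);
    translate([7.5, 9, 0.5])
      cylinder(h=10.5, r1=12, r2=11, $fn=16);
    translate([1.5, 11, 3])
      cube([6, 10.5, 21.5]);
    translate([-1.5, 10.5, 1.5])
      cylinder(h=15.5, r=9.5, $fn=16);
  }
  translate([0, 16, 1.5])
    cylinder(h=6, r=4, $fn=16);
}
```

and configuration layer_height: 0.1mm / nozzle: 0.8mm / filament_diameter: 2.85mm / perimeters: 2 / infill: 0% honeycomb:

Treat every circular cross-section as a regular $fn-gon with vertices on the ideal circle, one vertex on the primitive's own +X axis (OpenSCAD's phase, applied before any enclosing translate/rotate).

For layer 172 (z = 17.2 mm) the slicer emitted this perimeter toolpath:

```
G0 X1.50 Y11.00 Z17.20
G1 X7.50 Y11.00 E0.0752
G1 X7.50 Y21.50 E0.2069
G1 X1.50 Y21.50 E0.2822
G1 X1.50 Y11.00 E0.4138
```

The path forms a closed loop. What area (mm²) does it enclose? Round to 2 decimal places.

Apply the shoelace formula to the sequence of (X, Y) vertices; enclosed area = 63.00 mm².

63.00 mm²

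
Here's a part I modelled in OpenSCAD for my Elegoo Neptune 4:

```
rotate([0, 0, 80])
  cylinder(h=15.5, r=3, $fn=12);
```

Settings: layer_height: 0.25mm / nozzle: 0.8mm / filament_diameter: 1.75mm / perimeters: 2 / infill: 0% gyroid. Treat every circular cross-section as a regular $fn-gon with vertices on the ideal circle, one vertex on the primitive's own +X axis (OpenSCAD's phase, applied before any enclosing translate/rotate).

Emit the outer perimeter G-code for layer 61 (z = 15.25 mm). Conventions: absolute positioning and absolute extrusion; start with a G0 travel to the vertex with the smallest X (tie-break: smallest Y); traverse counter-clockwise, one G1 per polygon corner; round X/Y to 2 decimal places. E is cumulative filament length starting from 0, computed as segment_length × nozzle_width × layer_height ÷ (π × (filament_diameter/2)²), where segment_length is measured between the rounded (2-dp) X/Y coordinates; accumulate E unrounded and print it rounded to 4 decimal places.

At z = 15.25 mm: the cylinder: section is a regular 12-gon, circumradius r=3; (rotated 80° about Z; rotation is an isometry so areas/perimeters/island counts are preserved). The outline is a single polygon with 12 vertices. Extrusion per mm of travel: 0.8 × 0.25 / (π × 0.875²) = 0.083150. Accumulating E over each segment gives final E = 1.5495.

G0 X-2.95 Y0.52 Z15.25
G1 X-2.82 Y-1.03 E0.1293
G1 X-1.93 Y-2.30 E0.2583
G1 X-0.52 Y-2.95 E0.3874
G1 X1.03 Y-2.82 E0.5167
G1 X2.30 Y-1.93 E0.6457
G1 X2.95 Y-0.52 E0.7748
G1 X2.82 Y1.03 E0.9041
G1 X1.93 Y2.30 E1.0331
G1 X0.52 Y2.95 E1.1622
G1 X-1.03 Y2.82 E1.2915
G1 X-2.30 Y1.93 E1.4204
G1 X-2.95 Y0.52 E1.5495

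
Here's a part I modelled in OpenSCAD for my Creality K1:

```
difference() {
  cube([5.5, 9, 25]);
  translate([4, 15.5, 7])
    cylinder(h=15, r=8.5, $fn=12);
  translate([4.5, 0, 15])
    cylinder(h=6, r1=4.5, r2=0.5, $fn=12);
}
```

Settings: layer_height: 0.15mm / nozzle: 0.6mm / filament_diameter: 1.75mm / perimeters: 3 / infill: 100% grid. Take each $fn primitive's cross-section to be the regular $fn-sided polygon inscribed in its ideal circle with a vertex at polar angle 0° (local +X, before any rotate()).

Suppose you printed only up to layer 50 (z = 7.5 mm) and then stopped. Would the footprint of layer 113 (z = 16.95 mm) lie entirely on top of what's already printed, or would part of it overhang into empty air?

entirely on top

Compare the two slices. At z = 7.5: the 5.5×9 cube contributes its full rectangle (area 49.50 mm²); the cylinder at (4, 15.5): section is a regular 12-gon, circumradius r=8.5 (area = (12/2)·8.500²·sin(360°/12) = 216.75 mm²); the cone at (4.5, 0) is not intersected at this z (z outside [15, 21]); Subtracting the remaining from the first: starting from the 5.5×9 cube (49.50 mm²), the r=8.5 cylinder at (4, 15.5) partially overlaps it — only the 8.55 mm² overlap (of its 216.75 mm²) is removed, clipping the outline — area = 40.95 mm². At z = 16.95: the cube is present — its section is the full 5.5×9 rectangle (area 49.50 mm²); the cylinder at (4, 15.5): section is a regular 12-gon, circumradius r=8.5 (area = (12/2)·8.500²·sin(360°/12) = 216.75 mm²); the cone at (4.5, 0) contributes a regular 12-gon of circumradius 3.200 (interpolated between r1=4.5 and r2=0.5 at t=0.325) (area = (12/2)·3.200²·sin(360°/12) = 30.72 mm²); Taking the first minus the rest: starting from the 5.5×9 cube (49.50 mm²), the r=8.5 cylinder at (4, 15.5) partially overlaps it — only the 8.55 mm² overlap (of its 216.75 mm²) is removed, clipping the outline; the cone at (4.5, 0) partially overlaps it — only the 10.75 mm² overlap (of its 30.72 mm²) is removed, clipping the outline — area = 30.20 mm². Checking containment: the cross-section at z = 16.95 is a subset of the cross-section at z = 7.5.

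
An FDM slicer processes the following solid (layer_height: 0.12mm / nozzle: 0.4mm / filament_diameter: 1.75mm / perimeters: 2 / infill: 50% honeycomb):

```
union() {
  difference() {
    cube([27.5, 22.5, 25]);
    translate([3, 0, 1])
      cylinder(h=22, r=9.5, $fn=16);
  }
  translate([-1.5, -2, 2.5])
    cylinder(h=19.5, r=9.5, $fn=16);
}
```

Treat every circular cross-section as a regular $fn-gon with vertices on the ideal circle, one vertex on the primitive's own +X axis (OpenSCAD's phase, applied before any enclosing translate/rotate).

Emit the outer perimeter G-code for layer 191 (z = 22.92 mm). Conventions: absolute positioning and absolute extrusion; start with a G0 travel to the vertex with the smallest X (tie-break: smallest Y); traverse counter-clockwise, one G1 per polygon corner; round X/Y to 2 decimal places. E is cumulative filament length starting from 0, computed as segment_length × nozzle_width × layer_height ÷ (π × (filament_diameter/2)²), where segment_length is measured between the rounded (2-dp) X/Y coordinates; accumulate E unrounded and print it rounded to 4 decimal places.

G0 X0.00 Y8.90 Z22.92
G1 X3.00 Y9.50 E0.0611
G1 X6.64 Y8.78 E0.1351
G1 X9.72 Y6.72 E0.2090
G1 X11.78 Y3.64 E0.2830
G1 X12.50 Y0.00 E0.3570
G1 X27.50 Y0.00 E0.6564
G1 X27.50 Y22.50 E1.1054
G1 X0.00 Y22.50 E1.6542
G1 X0.00 Y8.90 E1.9256

At z = 22.92 mm: the 27.5×22.5 cube contributes its full rectangle; the r=9.5 cylinder at (3, 0) contributes a regular 16-gon of circumradius 9.5; Subtracting the remaining from the first: starting from the 27.5×22.5 cube, the r=9.5 cylinder at (3, 0) partially overlaps it — only the 96.68 mm² overlap (of its 276.30 mm²) is removed, clipping the outline — 1 connected region; the cylinder at (-1.5, -2) is absent (z outside [2.5, 22]); Merging all regions: only the result so far is present, so the union is just that shape — 1 connected region. The outline is a single polygon with 9 vertices. Extrusion per mm of travel: 0.4 × 0.12 / (π × 0.875²) = 0.019956. Accumulating E over each segment gives final E = 1.9256.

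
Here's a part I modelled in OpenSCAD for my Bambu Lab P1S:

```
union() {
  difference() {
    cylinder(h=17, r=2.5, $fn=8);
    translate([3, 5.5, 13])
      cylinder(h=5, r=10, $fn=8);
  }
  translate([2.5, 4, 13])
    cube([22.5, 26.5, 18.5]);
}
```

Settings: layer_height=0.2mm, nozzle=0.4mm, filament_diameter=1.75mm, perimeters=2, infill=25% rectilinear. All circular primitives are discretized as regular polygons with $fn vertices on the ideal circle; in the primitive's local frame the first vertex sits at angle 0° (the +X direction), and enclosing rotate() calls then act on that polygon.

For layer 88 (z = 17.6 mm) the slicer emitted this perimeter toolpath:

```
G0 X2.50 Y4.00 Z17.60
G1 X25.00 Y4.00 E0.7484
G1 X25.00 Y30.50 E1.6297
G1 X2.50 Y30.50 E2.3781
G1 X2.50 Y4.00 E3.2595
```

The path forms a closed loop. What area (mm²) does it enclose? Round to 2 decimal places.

596.25 mm²

Apply the shoelace formula to the sequence of (X, Y) vertices; enclosed area = 596.25 mm².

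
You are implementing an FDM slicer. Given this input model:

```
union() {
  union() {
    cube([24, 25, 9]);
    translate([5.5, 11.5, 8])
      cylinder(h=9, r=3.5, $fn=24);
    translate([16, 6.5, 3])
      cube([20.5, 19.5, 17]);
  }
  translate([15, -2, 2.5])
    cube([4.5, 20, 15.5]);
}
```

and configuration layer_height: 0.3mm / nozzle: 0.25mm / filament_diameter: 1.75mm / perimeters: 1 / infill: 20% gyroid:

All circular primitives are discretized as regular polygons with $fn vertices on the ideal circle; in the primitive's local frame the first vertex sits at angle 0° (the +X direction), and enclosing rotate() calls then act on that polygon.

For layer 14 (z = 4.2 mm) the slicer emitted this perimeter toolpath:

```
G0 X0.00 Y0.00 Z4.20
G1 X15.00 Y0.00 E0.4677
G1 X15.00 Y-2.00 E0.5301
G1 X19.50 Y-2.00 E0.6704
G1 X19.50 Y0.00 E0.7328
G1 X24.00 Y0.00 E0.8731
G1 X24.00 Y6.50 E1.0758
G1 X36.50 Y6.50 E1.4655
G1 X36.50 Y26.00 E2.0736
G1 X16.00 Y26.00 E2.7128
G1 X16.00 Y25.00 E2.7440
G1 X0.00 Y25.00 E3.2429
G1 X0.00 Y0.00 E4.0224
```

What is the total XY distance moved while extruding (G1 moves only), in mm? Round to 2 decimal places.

129.00 mm

Sum the Euclidean lengths of each G1 segment: total = 129.00 mm.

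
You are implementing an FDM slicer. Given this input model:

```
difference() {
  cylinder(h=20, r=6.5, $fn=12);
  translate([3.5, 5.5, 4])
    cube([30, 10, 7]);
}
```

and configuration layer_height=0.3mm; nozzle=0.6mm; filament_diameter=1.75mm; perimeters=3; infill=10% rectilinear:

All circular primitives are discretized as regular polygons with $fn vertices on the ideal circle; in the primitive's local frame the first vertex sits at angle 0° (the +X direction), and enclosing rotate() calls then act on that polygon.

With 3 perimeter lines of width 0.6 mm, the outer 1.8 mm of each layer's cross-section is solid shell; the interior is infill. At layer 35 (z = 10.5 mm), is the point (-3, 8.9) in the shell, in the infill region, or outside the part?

outside

At z = 10.5 mm: the r=6.5 cylinder contributes a regular 12-gon of circumradius 6.5; the cube at (3.5, 5.5) (footprint 30×10) is included at this height; After the difference (first − rest): starting from the r=6.5 cylinder, the 30×10 cube at (3.5, 5.5) misses the remaining region (no effect) — 1 connected region. Overall, the cross-section is a single solid region. The nearest boundary edge runs (-3.25, 5.63)→(0.00, 6.50); distance from the point to it = 3.09 mm. The point is not inside any of the regions above, so it lies outside the cross-section (3.09 mm from the nearest boundary).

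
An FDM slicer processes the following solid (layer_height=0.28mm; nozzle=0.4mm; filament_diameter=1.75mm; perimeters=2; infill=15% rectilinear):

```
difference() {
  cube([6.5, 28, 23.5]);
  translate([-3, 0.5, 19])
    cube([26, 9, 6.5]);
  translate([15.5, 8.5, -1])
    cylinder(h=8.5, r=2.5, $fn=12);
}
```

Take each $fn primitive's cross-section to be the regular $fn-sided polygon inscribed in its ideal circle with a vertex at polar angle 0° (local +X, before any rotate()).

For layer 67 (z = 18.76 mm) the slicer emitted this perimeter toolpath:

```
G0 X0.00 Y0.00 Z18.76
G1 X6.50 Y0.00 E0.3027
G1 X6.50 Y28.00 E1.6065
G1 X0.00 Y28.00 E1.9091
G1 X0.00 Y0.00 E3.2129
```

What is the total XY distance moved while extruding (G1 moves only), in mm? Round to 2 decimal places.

69.00 mm

Sum the Euclidean lengths of each G1 segment: total = 69.00 mm.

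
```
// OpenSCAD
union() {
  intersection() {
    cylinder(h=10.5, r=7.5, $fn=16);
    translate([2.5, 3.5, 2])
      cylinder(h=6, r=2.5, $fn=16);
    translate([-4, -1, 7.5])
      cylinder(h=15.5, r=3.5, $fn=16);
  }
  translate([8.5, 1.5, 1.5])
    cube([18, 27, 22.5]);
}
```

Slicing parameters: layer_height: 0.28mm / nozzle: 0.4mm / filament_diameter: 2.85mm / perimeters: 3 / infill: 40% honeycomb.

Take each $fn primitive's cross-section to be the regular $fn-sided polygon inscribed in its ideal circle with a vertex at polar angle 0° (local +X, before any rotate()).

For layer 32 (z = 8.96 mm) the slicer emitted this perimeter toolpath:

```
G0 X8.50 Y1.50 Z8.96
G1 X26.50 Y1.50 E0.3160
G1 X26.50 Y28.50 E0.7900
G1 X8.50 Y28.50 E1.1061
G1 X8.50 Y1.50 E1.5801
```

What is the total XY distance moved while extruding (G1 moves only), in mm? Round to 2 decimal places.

90.00 mm

Sum the Euclidean lengths of each G1 segment: total = 90.00 mm.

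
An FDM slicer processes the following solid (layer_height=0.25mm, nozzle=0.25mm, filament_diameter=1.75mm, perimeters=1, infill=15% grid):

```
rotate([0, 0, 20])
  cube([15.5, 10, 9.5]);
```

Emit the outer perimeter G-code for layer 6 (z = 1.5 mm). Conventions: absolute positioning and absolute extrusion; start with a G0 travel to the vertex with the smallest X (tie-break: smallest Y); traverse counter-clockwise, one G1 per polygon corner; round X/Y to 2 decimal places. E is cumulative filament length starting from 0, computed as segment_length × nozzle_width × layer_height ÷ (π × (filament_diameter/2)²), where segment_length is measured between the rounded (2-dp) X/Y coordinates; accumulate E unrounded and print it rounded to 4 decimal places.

At z = 1.5 mm: the 15.5×10 cube contributes its full rectangle; (rotated 20° about Z; rotation is an isometry so areas/perimeters/island counts are preserved). The outline is a single polygon with 4 vertices. Extrusion per mm of travel: 0.25 × 0.25 / (π × 0.875²) = 0.025984. Accumulating E over each segment gives final E = 1.3256.

G0 X-3.42 Y9.40 Z1.50
G1 X0.00 Y0.00 E0.2599
G1 X14.57 Y5.30 E0.6628
G1 X11.15 Y14.70 E0.9227
G1 X-3.42 Y9.40 E1.3256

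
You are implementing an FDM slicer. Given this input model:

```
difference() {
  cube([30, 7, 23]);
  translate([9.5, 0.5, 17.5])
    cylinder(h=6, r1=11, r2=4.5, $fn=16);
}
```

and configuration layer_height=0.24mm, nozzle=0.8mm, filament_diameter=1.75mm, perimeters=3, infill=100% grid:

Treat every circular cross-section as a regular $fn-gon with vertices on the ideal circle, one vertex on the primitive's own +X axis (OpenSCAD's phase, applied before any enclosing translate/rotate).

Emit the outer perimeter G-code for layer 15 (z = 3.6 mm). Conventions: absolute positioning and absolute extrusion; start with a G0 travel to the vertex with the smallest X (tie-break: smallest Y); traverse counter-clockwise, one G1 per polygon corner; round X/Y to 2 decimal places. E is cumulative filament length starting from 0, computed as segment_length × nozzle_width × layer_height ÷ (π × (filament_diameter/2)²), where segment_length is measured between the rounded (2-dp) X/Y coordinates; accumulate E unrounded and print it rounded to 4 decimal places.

At z = 3.6 mm: the 30×7 cube contributes its full rectangle; the cone at (9.5, 0.5) is absent (z outside [17.5, 23.5]); Subtracting the remaining from the first: none of the subtracted shapes is present at this height, so the 30×7 cube is unchanged — 1 connected region. The outline is a single polygon with 4 vertices. Extrusion per mm of travel: 0.8 × 0.24 / (π × 0.875²) = 0.079824. Accumulating E over each segment gives final E = 5.9070.

G0 X0.00 Y0.00 Z3.60
G1 X30.00 Y0.00 E2.3947
G1 X30.00 Y7.00 E2.9535
G1 X0.00 Y7.00 E5.3482
G1 X0.00 Y0.00 E5.9070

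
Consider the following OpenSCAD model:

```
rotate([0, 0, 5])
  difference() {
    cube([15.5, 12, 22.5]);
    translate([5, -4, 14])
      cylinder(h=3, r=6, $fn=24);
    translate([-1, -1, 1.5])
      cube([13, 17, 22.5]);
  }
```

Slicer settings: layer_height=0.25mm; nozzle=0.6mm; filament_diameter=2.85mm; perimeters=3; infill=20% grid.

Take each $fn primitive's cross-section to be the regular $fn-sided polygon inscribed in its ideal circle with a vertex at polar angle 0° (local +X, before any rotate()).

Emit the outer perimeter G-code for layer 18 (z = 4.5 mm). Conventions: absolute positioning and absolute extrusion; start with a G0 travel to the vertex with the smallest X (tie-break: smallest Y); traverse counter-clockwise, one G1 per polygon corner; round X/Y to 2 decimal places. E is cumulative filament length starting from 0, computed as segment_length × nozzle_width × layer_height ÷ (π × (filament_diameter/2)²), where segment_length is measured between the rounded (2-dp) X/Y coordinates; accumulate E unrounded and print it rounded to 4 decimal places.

At z = 4.5 mm: the cube is present — its section is the full 15.5×12 rectangle; the cylinder at (5, -4) is not intersected at this z (z outside [14, 17]); the cube at (-1, -1) is present — its section is the full 13×17 rectangle; After the difference (first − rest): starting from the 15.5×12 cube, the 13×17 cube at (-1, -1) partially overlaps it — only the 144.00 mm² overlap (of its 221.00 mm²) is removed, clipping the outline — 1 connected region; (rotated 5° about Z; rotation is an isometry so areas/perimeters/island counts are preserved). The outline is a single polygon with 4 vertices. Extrusion per mm of travel: 0.6 × 0.25 / (π × 1.425²) = 0.023513. Accumulating E over each segment gives final E = 0.7291.

G0 X10.91 Y13.00 Z4.50
G1 X11.95 Y1.05 E0.2820
G1 X15.44 Y1.35 E0.3644
G1 X14.40 Y13.31 E0.6467
G1 X10.91 Y13.00 E0.7291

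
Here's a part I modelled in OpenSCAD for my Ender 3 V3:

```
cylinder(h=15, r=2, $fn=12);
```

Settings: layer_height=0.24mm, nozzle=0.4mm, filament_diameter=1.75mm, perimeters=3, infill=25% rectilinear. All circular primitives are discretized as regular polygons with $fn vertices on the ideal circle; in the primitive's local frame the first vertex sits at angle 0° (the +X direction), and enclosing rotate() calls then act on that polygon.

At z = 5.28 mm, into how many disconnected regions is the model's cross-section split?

At z = 5.28 mm: the cylinder: section is a regular 12-gon, circumradius r=2. The result has 1 disconnected region.

1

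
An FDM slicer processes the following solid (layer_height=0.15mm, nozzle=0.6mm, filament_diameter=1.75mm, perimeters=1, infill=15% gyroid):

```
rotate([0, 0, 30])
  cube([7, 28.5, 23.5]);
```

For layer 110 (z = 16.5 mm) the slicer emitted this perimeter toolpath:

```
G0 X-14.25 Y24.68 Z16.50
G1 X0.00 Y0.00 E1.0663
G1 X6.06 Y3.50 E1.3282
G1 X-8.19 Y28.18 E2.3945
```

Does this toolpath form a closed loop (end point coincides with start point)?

no

Start point (G0): (-14.25, 24.68). End point (last G1): the path does not return to the start — open.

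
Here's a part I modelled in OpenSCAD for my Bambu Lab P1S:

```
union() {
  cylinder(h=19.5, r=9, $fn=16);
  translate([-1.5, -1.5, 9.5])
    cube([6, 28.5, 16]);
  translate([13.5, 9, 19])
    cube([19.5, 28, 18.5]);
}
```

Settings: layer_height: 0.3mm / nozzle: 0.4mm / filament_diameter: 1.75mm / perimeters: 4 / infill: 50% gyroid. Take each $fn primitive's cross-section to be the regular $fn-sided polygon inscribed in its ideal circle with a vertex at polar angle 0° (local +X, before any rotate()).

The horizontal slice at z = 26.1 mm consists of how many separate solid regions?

At z = 26.1 mm: the cylinder is absent (z outside [0, 19.5]); the cube at (-1.5, -1.5) is absent (z outside [9.5, 25.5]); the cube at (13.5, 9) (footprint 19.5×28) is included at this height; Taking the union: only the 19.5×28 cube at (13.5, 9) is present, so the union is just that shape — 1 connected region. The result has 1 disconnected region.

1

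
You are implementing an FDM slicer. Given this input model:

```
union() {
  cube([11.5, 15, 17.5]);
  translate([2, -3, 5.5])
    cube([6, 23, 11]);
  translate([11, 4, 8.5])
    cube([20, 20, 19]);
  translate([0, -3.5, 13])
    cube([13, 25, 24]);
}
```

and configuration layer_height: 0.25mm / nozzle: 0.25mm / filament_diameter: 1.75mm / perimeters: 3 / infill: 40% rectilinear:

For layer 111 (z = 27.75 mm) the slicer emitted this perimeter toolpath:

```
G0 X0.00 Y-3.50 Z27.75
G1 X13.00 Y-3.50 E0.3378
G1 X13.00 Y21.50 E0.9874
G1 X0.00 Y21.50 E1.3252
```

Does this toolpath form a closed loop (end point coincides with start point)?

Start point (G0): (0.00, -3.50). End point (last G1): the path does not return to the start — open.

no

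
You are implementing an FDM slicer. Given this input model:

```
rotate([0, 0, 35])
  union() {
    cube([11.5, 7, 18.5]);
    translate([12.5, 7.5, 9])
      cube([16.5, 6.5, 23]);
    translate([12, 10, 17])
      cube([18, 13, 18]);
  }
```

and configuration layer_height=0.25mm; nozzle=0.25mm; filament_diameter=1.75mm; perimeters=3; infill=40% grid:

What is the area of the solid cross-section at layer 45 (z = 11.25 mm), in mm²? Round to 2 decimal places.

At z = 11.25 mm: the cube (footprint 11.5×7) is included at this height (area 80.50 mm²); the cube at (12.5, 7.5) (footprint 16.5×6.5) is included at this height (area 107.25 mm²); the cube at (12, 10) does not reach this height (z outside [17, 35]); Taking the union: the 2 present regions are separate (no shared area or edge), so areas and boundary lengths simply add and each stays a separate island — area = 187.75 mm²; (whole slice rotated 35° about Z — lengths, areas and connectivity unchanged). Overall, the cross-section has 2 separate islands. Net area = 187.75 mm².

187.75 mm²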